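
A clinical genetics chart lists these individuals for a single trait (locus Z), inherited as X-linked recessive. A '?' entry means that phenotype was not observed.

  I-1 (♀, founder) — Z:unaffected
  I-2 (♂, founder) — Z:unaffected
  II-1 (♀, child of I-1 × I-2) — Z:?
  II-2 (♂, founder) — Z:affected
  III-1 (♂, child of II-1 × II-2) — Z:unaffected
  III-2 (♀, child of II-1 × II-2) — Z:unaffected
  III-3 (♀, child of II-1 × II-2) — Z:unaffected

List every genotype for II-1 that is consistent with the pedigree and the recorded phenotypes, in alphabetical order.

II-1 ∈ {X^ZX^Z, X^ZX^z}

Z/I-1 un ·: X^ZX^Z|X^ZX^z
Z/I-2 un ·: X^ZY
Z/II-1 ? I-1×I-2: X^ZX^Z|X^ZX^z
Z/II-2 aff ·: X^zY
Z/III-1 un II-1×II-2: X^ZY
Z/III-2 un II-1×II-2: X^ZX^z
Z/III-3 un II-1×II-2: X^ZX^z
⇒ Z over [I-1,I-2,II-1,II-2,III-1,III-2,III-3]: 3 consistent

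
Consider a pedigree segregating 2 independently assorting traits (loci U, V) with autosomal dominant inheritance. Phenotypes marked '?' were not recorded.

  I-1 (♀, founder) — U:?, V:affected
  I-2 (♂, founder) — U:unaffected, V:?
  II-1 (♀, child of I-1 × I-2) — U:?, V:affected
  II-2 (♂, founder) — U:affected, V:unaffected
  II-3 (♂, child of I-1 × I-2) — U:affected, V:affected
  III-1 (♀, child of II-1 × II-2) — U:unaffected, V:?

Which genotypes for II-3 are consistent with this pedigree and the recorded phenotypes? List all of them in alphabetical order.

II-3 ∈ {Uu VV, Uu Vv}

U/I-1 ? ·: Uu|UU
U/I-2 un ·: uu
U/II-1 ? I-1×I-2: uu|Uu
U/II-2 aff ·: Uu
U/II-3 aff I-1×I-2: Uu
U/III-1 un II-1×II-2: uu
⇒ U over [I-1,I-2,II-1,II-2,II-3,III-1]: 3 consistent
V/I-1 aff ·: Vv|VV
V/I-2 ? ·: vv|Vv|VV
V/II-1 aff I-1×I-2: Vv|VV
V/II-2 un ·: vv
V/II-3 aff I-1×I-2: Vv|VV
V/III-1 ? II-1×II-2: vv|Vv
⇒ V over [I-1,I-2,II-1,II-2,II-3,III-1]: 23 consistent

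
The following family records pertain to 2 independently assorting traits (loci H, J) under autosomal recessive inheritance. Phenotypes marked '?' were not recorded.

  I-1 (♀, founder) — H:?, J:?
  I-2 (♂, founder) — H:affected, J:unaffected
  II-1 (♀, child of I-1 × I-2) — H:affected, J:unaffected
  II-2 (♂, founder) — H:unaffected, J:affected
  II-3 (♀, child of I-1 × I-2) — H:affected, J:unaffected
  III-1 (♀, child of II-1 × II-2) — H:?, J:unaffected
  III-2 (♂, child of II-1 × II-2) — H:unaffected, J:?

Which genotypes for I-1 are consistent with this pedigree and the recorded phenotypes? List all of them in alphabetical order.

I-1 ∈ {Hh JJ, Hh Jj, Hh jj, hh JJ, hh Jj, hh jj}

H/I-1 ? ·: Hh|hh
H/I-2 aff ·: hh
H/II-1 aff I-1×I-2: hh
H/II-2 un ·: HH|Hh
H/II-3 aff I-1×I-2: hh
H/III-1 ? II-1×II-2: Hh|hh
H/III-2 un II-1×II-2: Hh
⇒ H over [I-1,I-2,II-1,II-2,II-3,III-1,III-2]: 6 consistent
J/I-1 ? ·: JJ|Jj|jj
J/I-2 un ·: JJ|Jj
J/II-1 un I-1×I-2: JJ|Jj
J/II-2 aff ·: jj
J/II-3 un I-1×I-2: JJ|Jj
J/III-1 un II-1×II-2: Jj
J/III-2 ? II-1×II-2: Jj|jj
⇒ J over [I-1,I-2,II-1,II-2,II-3,III-1,III-2]: 23 consistent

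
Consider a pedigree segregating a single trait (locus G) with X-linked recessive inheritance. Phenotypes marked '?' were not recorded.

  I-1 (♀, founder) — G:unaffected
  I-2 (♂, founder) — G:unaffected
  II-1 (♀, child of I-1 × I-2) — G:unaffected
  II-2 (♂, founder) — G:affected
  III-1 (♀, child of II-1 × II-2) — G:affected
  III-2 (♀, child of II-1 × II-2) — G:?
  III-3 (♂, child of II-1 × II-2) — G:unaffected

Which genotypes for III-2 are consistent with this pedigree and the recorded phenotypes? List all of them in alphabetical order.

III-2 ∈ {X^GX^g, X^gX^g}

G/I-1 un ·: X^GX^g
G/I-2 un ·: X^GY
G/II-1 un I-1×I-2: X^GX^g
G/II-2 aff ·: X^gY
G/III-1 aff II-1×II-2: X^gX^g
G/III-2 ? II-1×II-2: X^GX^g|X^gX^g
G/III-3 un II-1×II-2: X^GY
⇒ G over [I-1,I-2,II-1,II-2,III-1,III-2,III-3]: 2 consistent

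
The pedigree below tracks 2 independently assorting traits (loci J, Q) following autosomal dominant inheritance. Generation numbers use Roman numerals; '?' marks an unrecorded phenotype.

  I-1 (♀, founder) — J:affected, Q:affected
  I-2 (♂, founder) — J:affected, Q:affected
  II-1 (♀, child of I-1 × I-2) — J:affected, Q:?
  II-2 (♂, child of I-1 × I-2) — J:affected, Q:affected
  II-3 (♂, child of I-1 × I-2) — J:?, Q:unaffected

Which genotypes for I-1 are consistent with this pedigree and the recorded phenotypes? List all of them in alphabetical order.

J/I-1 aff ·: Jj|JJ
J/I-2 aff ·: Jj|JJ
J/II-1 aff I-1×I-2: Jj|JJ
J/II-2 aff I-1×I-2: Jj|JJ
J/II-3 ? I-1×I-2: jj|Jj|JJ
⇒ J over [I-1,I-2,II-1,II-2,II-3]: 29 consistent
Q/I-1 aff ·: Qq
Q/I-2 aff ·: Qq
Q/II-1 ? I-1×I-2: qq|Qq|QQ
Q/II-2 aff I-1×I-2: Qq|QQ
Q/II-3 un I-1×I-2: qq
⇒ Q over [I-1,I-2,II-1,II-2,II-3]: 6 consistent

I-1 ∈ {JJ Qq, Jj Qq}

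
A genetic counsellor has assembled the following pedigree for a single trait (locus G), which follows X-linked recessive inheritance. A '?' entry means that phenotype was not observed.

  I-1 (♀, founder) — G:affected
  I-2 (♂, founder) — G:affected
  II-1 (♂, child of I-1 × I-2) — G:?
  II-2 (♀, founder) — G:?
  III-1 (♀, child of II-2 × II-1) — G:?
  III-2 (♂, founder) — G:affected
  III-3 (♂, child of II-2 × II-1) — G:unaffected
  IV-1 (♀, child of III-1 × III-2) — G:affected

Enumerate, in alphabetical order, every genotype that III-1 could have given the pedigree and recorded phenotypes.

G/I-1 aff ·: X^gX^g
G/I-2 aff ·: X^gY
G/II-1 ? I-1×I-2: X^gY
G/II-2 ? ·: X^GX^G|X^GX^g
G/III-1 ? II-2×II-1: X^GX^g|X^gX^g
G/III-2 aff ·: X^gY
G/III-3 un II-2×II-1: X^GY
G/IV-1 aff III-1×III-2: X^gX^g
⇒ G over [I-1,I-2,II-1,II-2,III-1,III-2,III-3,IV-1]: 3 consistent

III-1 ∈ {X^GX^g, X^gX^g}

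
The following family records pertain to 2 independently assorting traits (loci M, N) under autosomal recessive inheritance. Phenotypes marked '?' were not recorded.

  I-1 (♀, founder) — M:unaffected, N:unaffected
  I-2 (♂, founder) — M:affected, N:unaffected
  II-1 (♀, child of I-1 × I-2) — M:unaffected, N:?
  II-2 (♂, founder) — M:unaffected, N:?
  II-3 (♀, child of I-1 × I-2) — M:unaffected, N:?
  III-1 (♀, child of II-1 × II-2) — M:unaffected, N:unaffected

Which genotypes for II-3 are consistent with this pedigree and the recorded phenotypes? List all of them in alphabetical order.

M/I-1 un ·: MM|Mm
M/I-2 aff ·: mm
M/II-1 un I-1×I-2: Mm
M/II-2 un ·: MM|Mm
M/II-3 un I-1×I-2: Mm
M/III-1 un II-1×II-2: MM|Mm
⇒ M over [I-1,I-2,II-1,II-2,II-3,III-1]: 8 consistent
N/I-1 un ·: NN|Nn
N/I-2 un ·: NN|Nn
N/II-1 ? I-1×I-2: NN|Nn|nn
N/II-2 ? ·: NN|Nn|nn
N/II-3 ? I-1×I-2: NN|Nn|nn
N/III-1 un II-1×II-2: NN|Nn
⇒ N over [I-1,I-2,II-1,II-2,II-3,III-1]: 73 consistent

II-3 ∈ {Mm NN, Mm Nn, Mm nn}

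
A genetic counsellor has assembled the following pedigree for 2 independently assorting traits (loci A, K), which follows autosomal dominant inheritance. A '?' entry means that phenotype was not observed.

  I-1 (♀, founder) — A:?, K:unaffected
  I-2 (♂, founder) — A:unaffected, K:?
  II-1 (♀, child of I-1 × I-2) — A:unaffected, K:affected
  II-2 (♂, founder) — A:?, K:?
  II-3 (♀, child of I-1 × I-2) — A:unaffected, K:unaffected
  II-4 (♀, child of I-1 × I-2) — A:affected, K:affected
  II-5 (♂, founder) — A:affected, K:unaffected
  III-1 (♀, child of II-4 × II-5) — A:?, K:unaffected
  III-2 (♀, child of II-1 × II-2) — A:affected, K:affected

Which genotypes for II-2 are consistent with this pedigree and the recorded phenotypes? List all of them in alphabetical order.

II-2 ∈ {AA KK, AA Kk, AA kk, Aa KK, Aa Kk, Aa kk}

A/I-1 ? ·: Aa
A/I-2 un ·: aa
A/II-1 un I-1×I-2: aa
A/II-2 ? ·: Aa|AA
A/II-3 un I-1×I-2: aa
A/II-4 aff I-1×I-2: Aa
A/II-5 aff ·: Aa|AA
A/III-1 ? II-4×II-5: aa|Aa|AA
A/III-2 aff II-1×II-2: Aa
⇒ A over [I-1,I-2,II-1,II-2,II-3,II-4,II-5,III-1,III-2]: 10 consistent
K/I-1 un ·: kk
K/I-2 ? ·: Kk
K/II-1 aff I-1×I-2: Kk
K/II-2 ? ·: kk|Kk|KK
K/II-3 un I-1×I-2: kk
K/II-4 aff I-1×I-2: Kk
K/II-5 un ·: kk
K/III-1 un II-4×II-5: kk
K/III-2 aff II-1×II-2: Kk|KK
⇒ K over [I-1,I-2,II-1,II-2,II-3,II-4,II-5,III-1,III-2]: 5 consistent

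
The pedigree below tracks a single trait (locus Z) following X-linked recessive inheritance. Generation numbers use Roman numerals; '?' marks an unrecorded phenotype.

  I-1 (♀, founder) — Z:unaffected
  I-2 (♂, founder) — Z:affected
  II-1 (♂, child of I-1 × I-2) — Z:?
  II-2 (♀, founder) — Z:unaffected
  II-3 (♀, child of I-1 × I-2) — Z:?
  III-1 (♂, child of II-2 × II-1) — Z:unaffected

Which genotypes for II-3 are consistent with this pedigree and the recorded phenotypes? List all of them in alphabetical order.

II-3 ∈ {X^ZX^z, X^zX^z}

Z/I-1 un ·: X^ZX^Z|X^ZX^z
Z/I-2 aff ·: X^zY
Z/II-1 ? I-1×I-2: X^ZY|X^zY
Z/II-2 un ·: X^ZX^Z|X^ZX^z
Z/II-3 ? I-1×I-2: X^ZX^z|X^zX^z
Z/III-1 un II-2×II-1: X^ZY
⇒ Z over [I-1,I-2,II-1,II-2,II-3,III-1]: 10 consistent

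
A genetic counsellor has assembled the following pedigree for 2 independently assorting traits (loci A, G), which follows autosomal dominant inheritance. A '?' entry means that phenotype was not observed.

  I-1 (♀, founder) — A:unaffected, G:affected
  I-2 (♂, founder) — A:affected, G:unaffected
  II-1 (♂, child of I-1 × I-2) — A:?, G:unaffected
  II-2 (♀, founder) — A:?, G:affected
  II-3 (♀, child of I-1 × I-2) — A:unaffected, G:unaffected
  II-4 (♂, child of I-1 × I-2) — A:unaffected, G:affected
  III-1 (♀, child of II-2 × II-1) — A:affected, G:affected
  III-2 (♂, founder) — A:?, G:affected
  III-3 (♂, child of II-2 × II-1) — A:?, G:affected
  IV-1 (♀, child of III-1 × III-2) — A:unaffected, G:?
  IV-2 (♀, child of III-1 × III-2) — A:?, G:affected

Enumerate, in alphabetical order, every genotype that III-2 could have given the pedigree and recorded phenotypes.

III-2 ∈ {Aa GG, Aa Gg, aa GG, aa Gg}

A/I-1 un ·: aa
A/I-2 aff ·: Aa
A/II-1 ? I-1×I-2: aa|Aa
A/II-2 ? ·: aa|Aa|AA
A/II-3 un I-1×I-2: aa
A/II-4 un I-1×I-2: aa
A/III-1 aff II-2×II-1: Aa
A/III-2 ? ·: aa|Aa
A/III-3 ? II-2×II-1: aa|Aa|AA
A/IV-1 un III-1×III-2: aa
A/IV-2 ? III-1×III-2: aa|Aa|AA
⇒ A over [I-1,I-2,II-1,II-2,II-3,II-4,III-1,III-2,III-3,IV-1,IV-2]: 50 consistent
G/I-1 aff ·: Gg
G/I-2 un ·: gg
G/II-1 un I-1×I-2: gg
G/II-2 aff ·: Gg|GG
G/II-3 un I-1×I-2: gg
G/II-4 aff I-1×I-2: Gg
G/III-1 aff II-2×II-1: Gg
G/III-2 aff ·: Gg|GG
G/III-3 aff II-2×II-1: Gg
G/IV-1 ? III-1×III-2: gg|Gg|GG
G/IV-2 aff III-1×III-2: Gg|GG
⇒ G over [I-1,I-2,II-1,II-2,II-3,II-4,III-1,III-2,III-3,IV-1,IV-2]: 20 consistent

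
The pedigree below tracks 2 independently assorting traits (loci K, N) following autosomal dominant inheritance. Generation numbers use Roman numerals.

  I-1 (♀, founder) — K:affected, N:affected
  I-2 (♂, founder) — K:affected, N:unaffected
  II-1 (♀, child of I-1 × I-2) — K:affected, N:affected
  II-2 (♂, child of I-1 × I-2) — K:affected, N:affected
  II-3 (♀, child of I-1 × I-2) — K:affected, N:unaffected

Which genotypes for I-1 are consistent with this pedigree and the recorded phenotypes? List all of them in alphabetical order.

I-1 ∈ {KK Nn, Kk Nn}

K/I-1 aff ·: Kk|KK
K/I-2 aff ·: Kk|KK
K/II-1 aff I-1×I-2: Kk|KK
K/II-2 aff I-1×I-2: Kk|KK
K/II-3 aff I-1×I-2: Kk|KK
⇒ K over [I-1,I-2,II-1,II-2,II-3]: 25 consistent
N/I-1 aff ·: Nn
N/I-2 un ·: nn
N/II-1 aff I-1×I-2: Nn
N/II-2 aff I-1×I-2: Nn
N/II-3 un I-1×I-2: nn
⇒ N over [I-1,I-2,II-1,II-2,II-3]: 1 consistent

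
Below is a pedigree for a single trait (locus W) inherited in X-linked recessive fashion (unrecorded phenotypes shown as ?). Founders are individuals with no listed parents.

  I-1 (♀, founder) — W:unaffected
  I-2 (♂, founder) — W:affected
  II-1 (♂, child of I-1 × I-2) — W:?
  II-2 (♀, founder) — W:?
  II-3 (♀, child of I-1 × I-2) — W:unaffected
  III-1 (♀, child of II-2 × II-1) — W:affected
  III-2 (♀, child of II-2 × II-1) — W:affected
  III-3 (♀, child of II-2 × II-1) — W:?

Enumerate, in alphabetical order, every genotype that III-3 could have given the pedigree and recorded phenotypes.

III-3 ∈ {X^WX^w, X^wX^w}

W/I-1 un ·: X^WX^w
W/I-2 aff ·: X^wY
W/II-1 ? I-1×I-2: X^wY
W/II-2 ? ·: X^WX^w|X^wX^w
W/II-3 un I-1×I-2: X^WX^w
W/III-1 aff II-2×II-1: X^wX^w
W/III-2 aff II-2×II-1: X^wX^w
W/III-3 ? II-2×II-1: X^WX^w|X^wX^w
⇒ W over [I-1,I-2,II-1,II-2,II-3,III-1,III-2,III-3]: 3 consistent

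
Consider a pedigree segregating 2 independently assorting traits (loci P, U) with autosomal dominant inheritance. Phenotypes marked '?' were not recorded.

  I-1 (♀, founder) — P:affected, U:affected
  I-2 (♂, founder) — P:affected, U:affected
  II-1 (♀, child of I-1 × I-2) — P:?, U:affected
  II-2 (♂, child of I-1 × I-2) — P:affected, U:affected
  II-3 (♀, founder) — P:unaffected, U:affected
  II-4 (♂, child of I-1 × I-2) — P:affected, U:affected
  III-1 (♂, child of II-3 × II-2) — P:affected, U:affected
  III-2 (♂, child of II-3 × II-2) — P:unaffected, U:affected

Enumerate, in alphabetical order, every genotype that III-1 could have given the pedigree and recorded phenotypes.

III-1 ∈ {Pp UU, Pp Uu}

P/I-1 aff ·: Pp|PP
P/I-2 aff ·: Pp|PP
P/II-1 ? I-1×I-2: pp|Pp|PP
P/II-2 aff I-1×I-2: Pp
P/II-3 un ·: pp
P/II-4 aff I-1×I-2: Pp|PP
P/III-1 aff II-3×II-2: Pp
P/III-2 un II-3×II-2: pp
⇒ P over [I-1,I-2,II-1,II-2,II-3,II-4,III-1,III-2]: 14 consistent
U/I-1 aff ·: Uu|UU
U/I-2 aff ·: Uu|UU
U/II-1 aff I-1×I-2: Uu|UU
U/II-2 aff I-1×I-2: Uu|UU
U/II-3 aff ·: Uu|UU
U/II-4 aff I-1×I-2: Uu|UU
U/III-1 aff II-3×II-2: Uu|UU
U/III-2 aff II-3×II-2: Uu|UU
⇒ U over [I-1,I-2,II-1,II-2,II-3,II-4,III-1,III-2]: 161 consistent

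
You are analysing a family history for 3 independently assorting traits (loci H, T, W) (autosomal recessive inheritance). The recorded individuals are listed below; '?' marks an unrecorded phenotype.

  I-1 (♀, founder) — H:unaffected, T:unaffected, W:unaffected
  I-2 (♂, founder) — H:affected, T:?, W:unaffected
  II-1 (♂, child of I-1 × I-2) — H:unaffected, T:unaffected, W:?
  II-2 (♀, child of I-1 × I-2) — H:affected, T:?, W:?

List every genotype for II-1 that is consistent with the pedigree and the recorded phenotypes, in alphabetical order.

H/I-1 un ·: Hh
H/I-2 aff ·: hh
H/II-1 un I-1×I-2: Hh
H/II-2 aff I-1×I-2: hh
⇒ H over [I-1,I-2,II-1,II-2]: 1 consistent
T/I-1 un ·: TT|Tt
T/I-2 ? ·: TT|Tt|tt
T/II-1 un I-1×I-2: TT|Tt
T/II-2 ? I-1×I-2: TT|Tt|tt
⇒ T over [I-1,I-2,II-1,II-2]: 18 consistent
W/I-1 un ·: WW|Ww
W/I-2 un ·: WW|Ww
W/II-1 ? I-1×I-2: WW|Ww|ww
W/II-2 ? I-1×I-2: WW|Ww|ww
⇒ W over [I-1,I-2,II-1,II-2]: 18 consistent

II-1 ∈ {Hh TT WW, Hh TT Ww, Hh TT ww, Hh Tt WW, Hh Tt Ww, Hh Tt ww}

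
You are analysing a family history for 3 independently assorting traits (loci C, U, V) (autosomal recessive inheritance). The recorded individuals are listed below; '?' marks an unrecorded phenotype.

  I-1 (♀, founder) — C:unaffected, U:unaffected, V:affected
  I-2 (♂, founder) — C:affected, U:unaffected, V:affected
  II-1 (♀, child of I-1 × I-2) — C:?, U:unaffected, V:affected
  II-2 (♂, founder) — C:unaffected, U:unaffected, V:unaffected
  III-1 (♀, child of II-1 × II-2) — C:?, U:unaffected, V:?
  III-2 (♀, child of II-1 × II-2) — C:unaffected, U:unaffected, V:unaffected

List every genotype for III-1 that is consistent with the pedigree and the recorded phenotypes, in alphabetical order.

III-1 ∈ {CC UU Vv, CC UU vv, CC Uu Vv, CC Uu vv, Cc UU Vv, Cc UU vv, Cc Uu Vv, Cc Uu vv, cc UU Vv, cc UU vv, cc Uu Vv, cc Uu vv}

C/I-1 un ·: CC|Cc
C/I-2 aff ·: cc
C/II-1 ? I-1×I-2: Cc|cc
C/II-2 un ·: CC|Cc
C/III-1 ? II-1×II-2: CC|Cc|cc
C/III-2 un II-1×II-2: CC|Cc
⇒ C over [I-1,I-2,II-1,II-2,III-1,III-2]: 23 consistent
U/I-1 un ·: UU|Uu
U/I-2 un ·: UU|Uu
U/II-1 un I-1×I-2: UU|Uu
U/II-2 un ·: UU|Uu
U/III-1 un II-1×II-2: UU|Uu
U/III-2 un II-1×II-2: UU|Uu
⇒ U over [I-1,I-2,II-1,II-2,III-1,III-2]: 44 consistent
V/I-1 aff ·: vv
V/I-2 aff ·: vv
V/II-1 aff I-1×I-2: vv
V/II-2 un ·: VV|Vv
V/III-1 ? II-1×II-2: Vv|vv
V/III-2 un II-1×II-2: Vv
⇒ V over [I-1,I-2,II-1,II-2,III-1,III-2]: 3 consistent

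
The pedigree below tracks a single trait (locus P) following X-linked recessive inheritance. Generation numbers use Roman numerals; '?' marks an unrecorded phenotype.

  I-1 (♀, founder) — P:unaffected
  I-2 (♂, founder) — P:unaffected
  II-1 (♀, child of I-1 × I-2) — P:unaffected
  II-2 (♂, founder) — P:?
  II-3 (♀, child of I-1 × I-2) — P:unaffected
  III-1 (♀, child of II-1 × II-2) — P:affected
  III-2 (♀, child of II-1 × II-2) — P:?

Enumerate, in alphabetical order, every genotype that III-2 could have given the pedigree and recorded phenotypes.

III-2 ∈ {X^PX^p, X^pX^p}

P/I-1 un ·: X^PX^p
P/I-2 un ·: X^PY
P/II-1 un I-1×I-2: X^PX^p
P/II-2 ? ·: X^pY
P/II-3 un I-1×I-2: X^PX^P|X^PX^p
P/III-1 aff II-1×II-2: X^pX^p
P/III-2 ? II-1×II-2: X^PX^p|X^pX^p
⇒ P over [I-1,I-2,II-1,II-2,II-3,III-1,III-2]: 4 consistent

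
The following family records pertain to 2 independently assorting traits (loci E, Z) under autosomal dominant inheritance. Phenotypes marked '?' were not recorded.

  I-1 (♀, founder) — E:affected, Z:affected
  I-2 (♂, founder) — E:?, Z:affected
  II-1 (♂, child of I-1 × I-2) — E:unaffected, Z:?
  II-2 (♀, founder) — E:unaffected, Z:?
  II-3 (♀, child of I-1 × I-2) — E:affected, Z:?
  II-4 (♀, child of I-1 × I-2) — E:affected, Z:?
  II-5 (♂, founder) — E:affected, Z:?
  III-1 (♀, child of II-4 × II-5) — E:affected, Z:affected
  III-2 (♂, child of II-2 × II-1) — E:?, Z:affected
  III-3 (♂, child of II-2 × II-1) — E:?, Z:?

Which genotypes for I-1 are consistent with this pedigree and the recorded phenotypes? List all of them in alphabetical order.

I-1 ∈ {Ee ZZ, Ee Zz}

E/I-1 aff ·: Ee
E/I-2 ? ·: ee|Ee
E/II-1 un I-1×I-2: ee
E/II-2 un ·: ee
E/II-3 aff I-1×I-2: Ee|EE
E/II-4 aff I-1×I-2: Ee|EE
E/II-5 aff ·: Ee|EE
E/III-1 aff II-4×II-5: Ee|EE
E/III-2 ? II-2×II-1: ee
E/III-3 ? II-2×II-1: ee
⇒ E over [I-1,I-2,II-1,II-2,II-3,II-4,II-5,III-1,III-2,III-3]: 18 consistent
Z/I-1 aff ·: Zz|ZZ
Z/I-2 aff ·: Zz|ZZ
Z/II-1 ? I-1×I-2: zz|Zz|ZZ
Z/II-2 ? ·: zz|Zz|ZZ
Z/II-3 ? I-1×I-2: zz|Zz|ZZ
Z/II-4 ? I-1×I-2: zz|Zz|ZZ
Z/II-5 ? ·: zz|Zz|ZZ
Z/III-1 aff II-4×II-5: Zz|ZZ
Z/III-2 aff II-2×II-1: Zz|ZZ
Z/III-3 ? II-2×II-1: zz|Zz|ZZ
⇒ Z over [I-1,I-2,II-1,II-2,II-3,II-4,II-5,III-1,III-2,III-3]: 1365 consistent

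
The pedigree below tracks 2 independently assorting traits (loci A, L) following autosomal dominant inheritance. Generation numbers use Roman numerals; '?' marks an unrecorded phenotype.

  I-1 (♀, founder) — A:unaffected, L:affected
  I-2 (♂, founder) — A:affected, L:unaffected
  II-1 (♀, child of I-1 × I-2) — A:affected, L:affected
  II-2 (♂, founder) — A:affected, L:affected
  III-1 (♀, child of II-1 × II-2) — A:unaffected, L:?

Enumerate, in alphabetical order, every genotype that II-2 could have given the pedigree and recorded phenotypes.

II-2 ∈ {Aa LL, Aa Ll}

A/I-1 un ·: aa
A/I-2 aff ·: Aa|AA
A/II-1 aff I-1×I-2: Aa
A/II-2 aff ·: Aa
A/III-1 un II-1×II-2: aa
⇒ A over [I-1,I-2,II-1,II-2,III-1]: 2 consistent
L/I-1 aff ·: Ll|LL
L/I-2 un ·: ll
L/II-1 aff I-1×I-2: Ll
L/II-2 aff ·: Ll|LL
L/III-1 ? II-1×II-2: ll|Ll|LL
⇒ L over [I-1,I-2,II-1,II-2,III-1]: 10 consistent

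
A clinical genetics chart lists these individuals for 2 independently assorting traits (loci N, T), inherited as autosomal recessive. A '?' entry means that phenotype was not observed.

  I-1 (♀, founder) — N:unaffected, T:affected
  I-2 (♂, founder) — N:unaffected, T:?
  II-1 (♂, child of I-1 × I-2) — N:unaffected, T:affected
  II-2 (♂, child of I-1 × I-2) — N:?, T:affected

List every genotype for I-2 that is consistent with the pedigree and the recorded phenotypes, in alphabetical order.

I-2 ∈ {NN Tt, NN tt, Nn Tt, Nn tt}

N/I-1 un ·: NN|Nn
N/I-2 un ·: NN|Nn
N/II-1 un I-1×I-2: NN|Nn
N/II-2 ? I-1×I-2: NN|Nn|nn
⇒ N over [I-1,I-2,II-1,II-2]: 15 consistent
T/I-1 aff ·: tt
T/I-2 ? ·: Tt|tt
T/II-1 aff I-1×I-2: tt
T/II-2 aff I-1×I-2: tt
⇒ T over [I-1,I-2,II-1,II-2]: 2 consistent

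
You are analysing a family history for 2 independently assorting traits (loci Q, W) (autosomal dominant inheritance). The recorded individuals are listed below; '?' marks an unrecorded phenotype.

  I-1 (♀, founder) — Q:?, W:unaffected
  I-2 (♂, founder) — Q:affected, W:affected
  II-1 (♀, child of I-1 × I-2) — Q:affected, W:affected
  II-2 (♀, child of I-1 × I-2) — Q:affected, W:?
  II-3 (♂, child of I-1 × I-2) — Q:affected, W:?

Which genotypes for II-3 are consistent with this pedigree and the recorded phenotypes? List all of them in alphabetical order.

II-3 ∈ {QQ Ww, QQ ww, Qq Ww, Qq ww}

Q/I-1 ? ·: qq|Qq|QQ
Q/I-2 aff ·: Qq|QQ
Q/II-1 aff I-1×I-2: Qq|QQ
Q/II-2 aff I-1×I-2: Qq|QQ
Q/II-3 aff I-1×I-2: Qq|QQ
⇒ Q over [I-1,I-2,II-1,II-2,II-3]: 27 consistent
W/I-1 un ·: ww
W/I-2 aff ·: Ww|WW
W/II-1 aff I-1×I-2: Ww
W/II-2 ? I-1×I-2: ww|Ww
W/II-3 ? I-1×I-2: ww|Ww
⇒ W over [I-1,I-2,II-1,II-2,II-3]: 5 consistent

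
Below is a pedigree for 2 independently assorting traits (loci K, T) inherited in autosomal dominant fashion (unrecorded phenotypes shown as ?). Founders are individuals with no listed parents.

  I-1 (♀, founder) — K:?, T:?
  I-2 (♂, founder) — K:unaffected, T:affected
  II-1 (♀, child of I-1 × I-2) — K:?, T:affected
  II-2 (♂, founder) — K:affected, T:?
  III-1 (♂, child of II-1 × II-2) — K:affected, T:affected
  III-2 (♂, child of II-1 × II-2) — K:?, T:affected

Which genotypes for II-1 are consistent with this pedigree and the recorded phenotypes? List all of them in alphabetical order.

K/I-1 ? ·: kk|Kk|KK
K/I-2 un ·: kk
K/II-1 ? I-1×I-2: kk|Kk
K/II-2 aff ·: Kk|KK
K/III-1 aff II-1×II-2: Kk|KK
K/III-2 ? II-1×II-2: kk|Kk|KK
⇒ K over [I-1,I-2,II-1,II-2,III-1,III-2]: 26 consistent
T/I-1 ? ·: tt|Tt|TT
T/I-2 aff ·: Tt|TT
T/II-1 aff I-1×I-2: Tt|TT
T/II-2 ? ·: tt|Tt|TT
T/III-1 aff II-1×II-2: Tt|TT
T/III-2 aff II-1×II-2: Tt|TT
⇒ T over [I-1,I-2,II-1,II-2,III-1,III-2]: 69 consistent

II-1 ∈ {Kk TT, Kk Tt, kk TT, kk Tt}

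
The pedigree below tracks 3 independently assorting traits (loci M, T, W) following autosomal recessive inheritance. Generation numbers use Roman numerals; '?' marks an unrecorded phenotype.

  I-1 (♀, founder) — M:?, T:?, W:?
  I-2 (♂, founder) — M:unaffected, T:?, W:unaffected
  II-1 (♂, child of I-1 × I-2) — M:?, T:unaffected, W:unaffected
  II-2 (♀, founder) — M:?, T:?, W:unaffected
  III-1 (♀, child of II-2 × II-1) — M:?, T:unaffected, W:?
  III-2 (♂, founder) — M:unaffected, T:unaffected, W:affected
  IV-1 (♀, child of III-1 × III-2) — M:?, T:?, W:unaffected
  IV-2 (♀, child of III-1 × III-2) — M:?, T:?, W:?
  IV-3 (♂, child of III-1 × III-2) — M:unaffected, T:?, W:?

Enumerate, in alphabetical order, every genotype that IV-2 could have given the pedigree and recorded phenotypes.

M/I-1 ? ·: MM|Mm|mm
M/I-2 un ·: MM|Mm
M/II-1 ? I-1×I-2: MM|Mm|mm
M/II-2 ? ·: MM|Mm|mm
M/III-1 ? II-2×II-1: MM|Mm|mm
M/III-2 un ·: MM|Mm
M/IV-1 ? III-1×III-2: MM|Mm|mm
M/IV-2 ? III-1×III-2: MM|Mm|mm
M/IV-3 un III-1×III-2: MM|Mm
⇒ M over [I-1,I-2,II-1,II-2,III-1,III-2,IV-1,IV-2,IV-3]: 934 consistent
T/I-1 ? ·: TT|Tt|tt
T/I-2 ? ·: TT|Tt|tt
T/II-1 un I-1×I-2: TT|Tt
T/II-2 ? ·: TT|Tt|tt
T/III-1 un II-2×II-1: TT|Tt
T/III-2 un ·: TT|Tt
T/IV-1 ? III-1×III-2: TT|Tt|tt
T/IV-2 ? III-1×III-2: TT|Tt|tt
T/IV-3 ? III-1×III-2: TT|Tt|tt
⇒ T over [I-1,I-2,II-1,II-2,III-1,III-2,IV-1,IV-2,IV-3]: 1213 consistent
W/I-1 ? ·: WW|Ww|ww
W/I-2 un ·: WW|Ww
W/II-1 un I-1×I-2: WW|Ww
W/II-2 un ·: WW|Ww
W/III-1 ? II-2×II-1: WW|Ww
W/III-2 aff ·: ww
W/IV-1 un III-1×III-2: Ww
W/IV-2 ? III-1×III-2: Ww|ww
W/IV-3 ? III-1×III-2: Ww|ww
⇒ W over [I-1,I-2,II-1,II-2,III-1,III-2,IV-1,IV-2,IV-3]: 74 consistent

IV-2 ∈ {MM TT Ww, MM TT ww, MM Tt Ww, MM Tt ww, MM tt Ww, MM tt ww, Mm TT Ww, Mm TT ww, Mm Tt Ww, Mm Tt ww, Mm tt Ww, Mm tt ww, mm TT Ww, mm TT ww, mm Tt Ww, mm Tt ww, mm tt Ww, mm tt ww}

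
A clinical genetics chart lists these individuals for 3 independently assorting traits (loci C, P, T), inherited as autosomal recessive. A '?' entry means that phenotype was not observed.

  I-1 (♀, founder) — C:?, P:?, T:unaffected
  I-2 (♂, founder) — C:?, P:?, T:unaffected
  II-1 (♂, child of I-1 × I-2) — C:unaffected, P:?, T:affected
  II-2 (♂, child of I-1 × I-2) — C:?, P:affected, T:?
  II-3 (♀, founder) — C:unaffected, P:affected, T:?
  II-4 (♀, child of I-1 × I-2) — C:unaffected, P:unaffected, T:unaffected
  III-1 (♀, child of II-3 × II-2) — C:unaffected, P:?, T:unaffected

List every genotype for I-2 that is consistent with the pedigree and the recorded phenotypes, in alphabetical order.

C/I-1 ? ·: CC|Cc|cc
C/I-2 ? ·: CC|Cc|cc
C/II-1 un I-1×I-2: CC|Cc
C/II-2 ? I-1×I-2: CC|Cc|cc
C/II-3 un ·: CC|Cc
C/II-4 un I-1×I-2: CC|Cc
C/III-1 un II-3×II-2: CC|Cc
⇒ C over [I-1,I-2,II-1,II-2,II-3,II-4,III-1]: 115 consistent
P/I-1 ? ·: Pp|pp
P/I-2 ? ·: Pp|pp
P/II-1 ? I-1×I-2: PP|Pp|pp
P/II-2 aff I-1×I-2: pp
P/II-3 aff ·: pp
P/II-4 un I-1×I-2: PP|Pp
P/III-1 ? II-3×II-2: pp
⇒ P over [I-1,I-2,II-1,II-2,II-3,II-4,III-1]: 10 consistent
T/I-1 un ·: Tt
T/I-2 un ·: Tt
T/II-1 aff I-1×I-2: tt
T/II-2 ? I-1×I-2: TT|Tt|tt
T/II-3 ? ·: TT|Tt|tt
T/II-4 un I-1×I-2: TT|Tt
T/III-1 un II-3×II-2: TT|Tt
⇒ T over [I-1,I-2,II-1,II-2,II-3,II-4,III-1]: 22 consistent

I-2 ∈ {CC Pp Tt, CC pp Tt, Cc Pp Tt, Cc pp Tt, cc Pp Tt, cc pp Tt}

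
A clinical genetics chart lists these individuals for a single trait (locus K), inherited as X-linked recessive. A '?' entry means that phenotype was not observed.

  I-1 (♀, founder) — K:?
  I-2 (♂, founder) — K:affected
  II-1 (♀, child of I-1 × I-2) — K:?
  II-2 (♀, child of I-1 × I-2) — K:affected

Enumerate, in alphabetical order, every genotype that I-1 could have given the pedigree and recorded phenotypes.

I-1 ∈ {X^KX^k, X^kX^k}

K/I-1 ? ·: X^KX^k|X^kX^k
K/I-2 aff ·: X^kY
K/II-1 ? I-1×I-2: X^KX^k|X^kX^k
K/II-2 aff I-1×I-2: X^kX^k
⇒ K over [I-1,I-2,II-1,II-2]: 3 consistent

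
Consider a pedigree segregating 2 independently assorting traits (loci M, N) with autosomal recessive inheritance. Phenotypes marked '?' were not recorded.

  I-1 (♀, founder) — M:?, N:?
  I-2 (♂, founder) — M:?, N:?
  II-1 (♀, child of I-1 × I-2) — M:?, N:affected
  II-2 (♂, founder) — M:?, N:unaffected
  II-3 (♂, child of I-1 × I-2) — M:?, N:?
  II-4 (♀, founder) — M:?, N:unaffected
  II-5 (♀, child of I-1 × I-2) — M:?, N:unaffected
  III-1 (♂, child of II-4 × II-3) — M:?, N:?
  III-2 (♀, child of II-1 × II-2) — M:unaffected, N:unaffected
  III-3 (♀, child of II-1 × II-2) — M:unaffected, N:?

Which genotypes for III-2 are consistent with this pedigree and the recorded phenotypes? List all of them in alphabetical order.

M/I-1 ? ·: MM|Mm|mm
M/I-2 ? ·: MM|Mm|mm
M/II-1 ? I-1×I-2: MM|Mm|mm
M/II-2 ? ·: MM|Mm|mm
M/II-3 ? I-1×I-2: MM|Mm|mm
M/II-4 ? ·: MM|Mm|mm
M/II-5 ? I-1×I-2: MM|Mm|mm
M/III-1 ? II-4×II-3: MM|Mm|mm
M/III-2 un II-1×II-2: MM|Mm
M/III-3 un II-1×II-2: MM|Mm
⇒ M over [I-1,I-2,II-1,II-2,II-3,II-4,II-5,III-1,III-2,III-3]: 2067 consistent
N/I-1 ? ·: Nn|nn
N/I-2 ? ·: Nn|nn
N/II-1 aff I-1×I-2: nn
N/II-2 un ·: NN|Nn
N/II-3 ? I-1×I-2: NN|Nn|nn
N/II-4 un ·: NN|Nn
N/II-5 un I-1×I-2: NN|Nn
N/III-1 ? II-4×II-3: NN|Nn|nn
N/III-2 un II-1×II-2: Nn
N/III-3 ? II-1×II-2: Nn|nn
⇒ N over [I-1,I-2,II-1,II-2,II-3,II-4,II-5,III-1,III-2,III-3]: 114 consistent

III-2 ∈ {MM Nn, Mm Nn}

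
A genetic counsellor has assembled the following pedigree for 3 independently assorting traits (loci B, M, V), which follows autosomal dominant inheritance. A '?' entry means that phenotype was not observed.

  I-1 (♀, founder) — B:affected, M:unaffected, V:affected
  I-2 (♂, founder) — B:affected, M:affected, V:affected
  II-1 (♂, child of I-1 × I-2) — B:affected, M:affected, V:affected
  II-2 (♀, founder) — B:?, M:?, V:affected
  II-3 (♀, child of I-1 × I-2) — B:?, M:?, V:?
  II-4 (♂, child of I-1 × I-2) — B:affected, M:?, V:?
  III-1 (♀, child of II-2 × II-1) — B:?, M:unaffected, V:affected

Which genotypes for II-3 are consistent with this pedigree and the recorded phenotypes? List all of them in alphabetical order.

II-3 ∈ {BB Mm VV, BB Mm Vv, BB Mm vv, BB mm VV, BB mm Vv, BB mm vv, Bb Mm VV, Bb Mm Vv, Bb Mm vv, Bb mm VV, Bb mm Vv, Bb mm vv, bb Mm VV, bb Mm Vv, bb Mm vv, bb mm VV, bb mm Vv, bb mm vv}

B/I-1 aff ·: Bb|BB
B/I-2 aff ·: Bb|BB
B/II-1 aff I-1×I-2: Bb|BB
B/II-2 ? ·: bb|Bb|BB
B/II-3 ? I-1×I-2: bb|Bb|BB
B/II-4 aff I-1×I-2: Bb|BB
B/III-1 ? II-2×II-1: bb|Bb|BB
⇒ B over [I-1,I-2,II-1,II-2,II-3,II-4,III-1]: 158 consistent
M/I-1 un ·: mm
M/I-2 aff ·: Mm|MM
M/II-1 aff I-1×I-2: Mm
M/II-2 ? ·: mm|Mm
M/II-3 ? I-1×I-2: mm|Mm
M/II-4 ? I-1×I-2: mm|Mm
M/III-1 un II-2×II-1: mm
⇒ M over [I-1,I-2,II-1,II-2,II-3,II-4,III-1]: 10 consistent
V/I-1 aff ·: Vv|VV
V/I-2 aff ·: Vv|VV
V/II-1 aff I-1×I-2: Vv|VV
V/II-2 aff ·: Vv|VV
V/II-3 ? I-1×I-2: vv|Vv|VV
V/II-4 ? I-1×I-2: vv|Vv|VV
V/III-1 aff II-2×II-1: Vv|VV
⇒ V over [I-1,I-2,II-1,II-2,II-3,II-4,III-1]: 122 consistent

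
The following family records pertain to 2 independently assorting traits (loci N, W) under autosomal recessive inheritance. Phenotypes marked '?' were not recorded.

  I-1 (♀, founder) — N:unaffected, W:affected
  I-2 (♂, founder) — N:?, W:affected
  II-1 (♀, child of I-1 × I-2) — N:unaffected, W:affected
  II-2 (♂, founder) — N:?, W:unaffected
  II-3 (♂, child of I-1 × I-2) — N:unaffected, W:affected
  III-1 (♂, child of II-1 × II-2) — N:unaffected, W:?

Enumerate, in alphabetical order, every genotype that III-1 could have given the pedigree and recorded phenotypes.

III-1 ∈ {NN Ww, NN ww, Nn Ww, Nn ww}

N/I-1 un ·: NN|Nn
N/I-2 ? ·: NN|Nn|nn
N/II-1 un I-1×I-2: NN|Nn
N/II-2 ? ·: NN|Nn|nn
N/II-3 un I-1×I-2: NN|Nn
N/III-1 un II-1×II-2: NN|Nn
⇒ N over [I-1,I-2,II-1,II-2,II-3,III-1]: 68 consistent
W/I-1 aff ·: ww
W/I-2 aff ·: ww
W/II-1 aff I-1×I-2: ww
W/II-2 un ·: WW|Ww
W/II-3 aff I-1×I-2: ww
W/III-1 ? II-1×II-2: Ww|ww
⇒ W over [I-1,I-2,II-1,II-2,II-3,III-1]: 3 consistent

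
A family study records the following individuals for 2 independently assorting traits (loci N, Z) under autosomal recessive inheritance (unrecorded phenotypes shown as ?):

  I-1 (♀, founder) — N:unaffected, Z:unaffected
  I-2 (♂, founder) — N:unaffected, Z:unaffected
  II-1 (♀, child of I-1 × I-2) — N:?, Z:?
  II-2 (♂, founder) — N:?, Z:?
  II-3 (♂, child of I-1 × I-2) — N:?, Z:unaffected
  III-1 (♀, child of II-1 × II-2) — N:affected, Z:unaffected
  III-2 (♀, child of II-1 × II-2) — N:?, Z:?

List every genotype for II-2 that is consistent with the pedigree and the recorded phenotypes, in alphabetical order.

II-2 ∈ {Nn ZZ, Nn Zz, Nn zz, nn ZZ, nn Zz, nn zz}

N/I-1 un ·: NN|Nn
N/I-2 un ·: NN|Nn
N/II-1 ? I-1×I-2: Nn|nn
N/II-2 ? ·: Nn|nn
N/II-3 ? I-1×I-2: NN|Nn|nn
N/III-1 aff II-1×II-2: nn
N/III-2 ? II-1×II-2: NN|Nn|nn
⇒ N over [I-1,I-2,II-1,II-2,II-3,III-1,III-2]: 44 consistent
Z/I-1 un ·: ZZ|Zz
Z/I-2 un ·: ZZ|Zz
Z/II-1 ? I-1×I-2: ZZ|Zz|zz
Z/II-2 ? ·: ZZ|Zz|zz
Z/II-3 un I-1×I-2: ZZ|Zz
Z/III-1 un II-1×II-2: ZZ|Zz
Z/III-2 ? II-1×II-2: ZZ|Zz|zz
⇒ Z over [I-1,I-2,II-1,II-2,II-3,III-1,III-2]: 120 consistent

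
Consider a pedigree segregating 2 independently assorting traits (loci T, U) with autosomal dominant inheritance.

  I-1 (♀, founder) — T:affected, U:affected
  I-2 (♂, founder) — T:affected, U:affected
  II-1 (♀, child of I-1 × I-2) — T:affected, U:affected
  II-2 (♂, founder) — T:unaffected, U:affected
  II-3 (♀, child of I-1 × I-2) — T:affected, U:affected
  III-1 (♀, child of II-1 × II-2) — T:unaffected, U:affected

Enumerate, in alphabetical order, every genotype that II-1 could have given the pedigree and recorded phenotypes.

II-1 ∈ {Tt UU, Tt Uu}

T/I-1 aff ·: Tt|TT
T/I-2 aff ·: Tt|TT
T/II-1 aff I-1×I-2: Tt
T/II-2 un ·: tt
T/II-3 aff I-1×I-2: Tt|TT
T/III-1 un II-1×II-2: tt
⇒ T over [I-1,I-2,II-1,II-2,II-3,III-1]: 6 consistent
U/I-1 aff ·: Uu|UU
U/I-2 aff ·: Uu|UU
U/II-1 aff I-1×I-2: Uu|UU
U/II-2 aff ·: Uu|UU
U/II-3 aff I-1×I-2: Uu|UU
U/III-1 aff II-1×II-2: Uu|UU
⇒ U over [I-1,I-2,II-1,II-2,II-3,III-1]: 45 consistent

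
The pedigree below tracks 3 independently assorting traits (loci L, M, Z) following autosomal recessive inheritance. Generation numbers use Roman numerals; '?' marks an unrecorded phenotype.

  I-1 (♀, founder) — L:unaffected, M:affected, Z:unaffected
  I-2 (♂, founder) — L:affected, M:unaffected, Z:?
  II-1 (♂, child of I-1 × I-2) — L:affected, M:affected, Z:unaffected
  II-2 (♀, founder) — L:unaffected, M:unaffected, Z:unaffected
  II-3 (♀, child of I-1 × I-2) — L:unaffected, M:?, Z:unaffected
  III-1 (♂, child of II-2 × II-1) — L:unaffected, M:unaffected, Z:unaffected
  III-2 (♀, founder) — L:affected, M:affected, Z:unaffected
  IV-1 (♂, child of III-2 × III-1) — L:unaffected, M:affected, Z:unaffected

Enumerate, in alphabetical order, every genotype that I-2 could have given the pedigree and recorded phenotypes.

I-2 ∈ {ll Mm ZZ, ll Mm Zz, ll Mm zz}

L/I-1 un ·: Ll
L/I-2 aff ·: ll
L/II-1 aff I-1×I-2: ll
L/II-2 un ·: LL|Ll
L/II-3 un I-1×I-2: Ll
L/III-1 un II-2×II-1: Ll
L/III-2 aff ·: ll
L/IV-1 un III-2×III-1: Ll
⇒ L over [I-1,I-2,II-1,II-2,II-3,III-1,III-2,IV-1]: 2 consistent
M/I-1 aff ·: mm
M/I-2 un ·: Mm
M/II-1 aff I-1×I-2: mm
M/II-2 un ·: MM|Mm
M/II-3 ? I-1×I-2: Mm|mm
M/III-1 un II-2×II-1: Mm
M/III-2 aff ·: mm
M/IV-1 aff III-2×III-1: mm
⇒ M over [I-1,I-2,II-1,II-2,II-3,III-1,III-2,IV-1]: 4 consistent
Z/I-1 un ·: ZZ|Zz
Z/I-2 ? ·: ZZ|Zz|zz
Z/II-1 un I-1×I-2: ZZ|Zz
Z/II-2 un ·: ZZ|Zz
Z/II-3 un I-1×I-2: ZZ|Zz
Z/III-1 un II-2×II-1: ZZ|Zz
Z/III-2 un ·: ZZ|Zz
Z/IV-1 un III-2×III-1: ZZ|Zz
⇒ Z over [I-1,I-2,II-1,II-2,II-3,III-1,III-2,IV-1]: 182 consistent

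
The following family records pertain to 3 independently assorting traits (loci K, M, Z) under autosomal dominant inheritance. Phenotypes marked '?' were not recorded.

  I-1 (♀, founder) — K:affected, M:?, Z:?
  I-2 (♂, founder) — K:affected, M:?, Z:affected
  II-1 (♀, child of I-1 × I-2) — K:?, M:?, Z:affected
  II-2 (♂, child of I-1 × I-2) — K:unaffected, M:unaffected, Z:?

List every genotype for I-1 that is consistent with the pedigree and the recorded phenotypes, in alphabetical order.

I-1 ∈ {Kk Mm ZZ, Kk Mm Zz, Kk Mm zz, Kk mm ZZ, Kk mm Zz, Kk mm zz}

K/I-1 aff ·: Kk
K/I-2 aff ·: Kk
K/II-1 ? I-1×I-2: kk|Kk|KK
K/II-2 un I-1×I-2: kk
⇒ K over [I-1,I-2,II-1,II-2]: 3 consistent
M/I-1 ? ·: mm|Mm
M/I-2 ? ·: mm|Mm
M/II-1 ? I-1×I-2: mm|Mm|MM
M/II-2 un I-1×I-2: mm
⇒ M over [I-1,I-2,II-1,II-2]: 8 consistent
Z/I-1 ? ·: zz|Zz|ZZ
Z/I-2 aff ·: Zz|ZZ
Z/II-1 aff I-1×I-2: Zz|ZZ
Z/II-2 ? I-1×I-2: zz|Zz|ZZ
⇒ Z over [I-1,I-2,II-1,II-2]: 18 consistent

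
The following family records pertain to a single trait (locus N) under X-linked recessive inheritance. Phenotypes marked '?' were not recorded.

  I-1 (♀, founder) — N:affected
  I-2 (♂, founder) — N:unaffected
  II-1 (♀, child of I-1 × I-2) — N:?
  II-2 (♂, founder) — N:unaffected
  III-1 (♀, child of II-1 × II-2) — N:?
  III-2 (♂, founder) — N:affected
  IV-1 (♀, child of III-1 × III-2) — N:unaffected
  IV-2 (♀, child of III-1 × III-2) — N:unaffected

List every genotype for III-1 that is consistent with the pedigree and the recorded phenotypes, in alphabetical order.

III-1 ∈ {X^NX^N, X^NX^n}

N/I-1 aff ·: X^nX^n
N/I-2 un ·: X^NY
N/II-1 ? I-1×I-2: X^NX^n
N/II-2 un ·: X^NY
N/III-1 ? II-1×II-2: X^NX^N|X^NX^n
N/III-2 aff ·: X^nY
N/IV-1 un III-1×III-2: X^NX^n
N/IV-2 un III-1×III-2: X^NX^n
⇒ N over [I-1,I-2,II-1,II-2,III-1,III-2,IV-1,IV-2]: 2 consistent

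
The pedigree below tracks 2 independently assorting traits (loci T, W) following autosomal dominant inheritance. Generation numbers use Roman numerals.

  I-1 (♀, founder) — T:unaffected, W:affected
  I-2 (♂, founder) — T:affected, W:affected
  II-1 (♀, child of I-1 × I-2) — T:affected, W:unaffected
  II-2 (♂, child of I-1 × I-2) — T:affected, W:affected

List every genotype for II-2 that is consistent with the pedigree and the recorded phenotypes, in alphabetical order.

II-2 ∈ {Tt WW, Tt Ww}

T/I-1 un ·: tt
T/I-2 aff ·: Tt|TT
T/II-1 aff I-1×I-2: Tt
T/II-2 aff I-1×I-2: Tt
⇒ T over [I-1,I-2,II-1,II-2]: 2 consistent
W/I-1 aff ·: Ww
W/I-2 aff ·: Ww
W/II-1 un I-1×I-2: ww
W/II-2 aff I-1×I-2: Ww|WW
⇒ W over [I-1,I-2,II-1,II-2]: 2 consistent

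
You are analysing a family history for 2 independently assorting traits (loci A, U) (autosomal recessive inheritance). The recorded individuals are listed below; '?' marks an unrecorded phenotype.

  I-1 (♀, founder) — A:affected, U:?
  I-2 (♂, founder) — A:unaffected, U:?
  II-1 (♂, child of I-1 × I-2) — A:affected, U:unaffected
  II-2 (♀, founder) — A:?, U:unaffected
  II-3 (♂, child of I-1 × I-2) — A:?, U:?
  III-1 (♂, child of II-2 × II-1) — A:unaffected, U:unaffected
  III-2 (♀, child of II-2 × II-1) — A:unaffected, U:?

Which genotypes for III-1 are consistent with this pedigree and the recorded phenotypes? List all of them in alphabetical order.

III-1 ∈ {Aa UU, Aa Uu}

A/I-1 aff ·: aa
A/I-2 un ·: Aa
A/II-1 aff I-1×I-2: aa
A/II-2 ? ·: AA|Aa
A/II-3 ? I-1×I-2: Aa|aa
A/III-1 un II-2×II-1: Aa
A/III-2 un II-2×II-1: Aa
⇒ A over [I-1,I-2,II-1,II-2,II-3,III-1,III-2]: 4 consistent
U/I-1 ? ·: UU|Uu|uu
U/I-2 ? ·: UU|Uu|uu
U/II-1 un I-1×I-2: UU|Uu
U/II-2 un ·: UU|Uu
U/II-3 ? I-1×I-2: UU|Uu|uu
U/III-1 un II-2×II-1: UU|Uu
U/III-2 ? II-2×II-1: UU|Uu|uu
⇒ U over [I-1,I-2,II-1,II-2,II-3,III-1,III-2]: 170 consistent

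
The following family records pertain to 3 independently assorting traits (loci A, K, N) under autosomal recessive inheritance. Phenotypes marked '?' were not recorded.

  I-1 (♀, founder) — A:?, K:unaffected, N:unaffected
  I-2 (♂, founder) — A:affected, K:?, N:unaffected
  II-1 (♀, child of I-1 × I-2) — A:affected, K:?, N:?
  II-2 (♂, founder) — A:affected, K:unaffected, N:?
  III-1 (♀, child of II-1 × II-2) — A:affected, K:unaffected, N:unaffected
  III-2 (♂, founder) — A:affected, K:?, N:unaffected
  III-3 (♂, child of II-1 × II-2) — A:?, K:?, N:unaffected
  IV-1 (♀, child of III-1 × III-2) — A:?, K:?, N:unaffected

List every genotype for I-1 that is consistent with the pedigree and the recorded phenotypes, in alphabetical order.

A/I-1 ? ·: Aa|aa
A/I-2 aff ·: aa
A/II-1 aff I-1×I-2: aa
A/II-2 aff ·: aa
A/III-1 aff II-1×II-2: aa
A/III-2 aff ·: aa
A/III-3 ? II-1×II-2: aa
A/IV-1 ? III-1×III-2: aa
⇒ A over [I-1,I-2,II-1,II-2,III-1,III-2,III-3,IV-1]: 2 consistent
K/I-1 un ·: KK|Kk
K/I-2 ? ·: KK|Kk|kk
K/II-1 ? I-1×I-2: KK|Kk|kk
K/II-2 un ·: KK|Kk
K/III-1 un II-1×II-2: KK|Kk
K/III-2 ? ·: KK|Kk|kk
K/III-3 ? II-1×II-2: KK|Kk|kk
K/IV-1 ? III-1×III-2: KK|Kk|kk
⇒ K over [I-1,I-2,II-1,II-2,III-1,III-2,III-3,IV-1]: 421 consistent
N/I-1 un ·: NN|Nn
N/I-2 un ·: NN|Nn
N/II-1 ? I-1×I-2: NN|Nn|nn
N/II-2 ? ·: NN|Nn|nn
N/III-1 un II-1×II-2: NN|Nn
N/III-2 un ·: NN|Nn
N/III-3 un II-1×II-2: NN|Nn
N/IV-1 un III-1×III-2: NN|Nn
⇒ N over [I-1,I-2,II-1,II-2,III-1,III-2,III-3,IV-1]: 188 consistent

I-1 ∈ {Aa KK NN, Aa KK Nn, Aa Kk NN, Aa Kk Nn, aa KK NN, aa KK Nn, aa Kk NN, aa Kk Nn}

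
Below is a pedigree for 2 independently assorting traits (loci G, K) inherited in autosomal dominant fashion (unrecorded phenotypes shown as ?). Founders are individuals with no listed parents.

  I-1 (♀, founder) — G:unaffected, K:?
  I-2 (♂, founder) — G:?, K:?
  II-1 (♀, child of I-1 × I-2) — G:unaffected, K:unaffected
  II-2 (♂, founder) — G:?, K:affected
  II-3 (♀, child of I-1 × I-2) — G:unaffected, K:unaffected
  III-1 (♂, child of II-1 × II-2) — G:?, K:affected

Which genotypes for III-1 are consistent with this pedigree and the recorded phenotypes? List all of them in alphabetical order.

III-1 ∈ {Gg Kk, gg Kk}

G/I-1 un ·: gg
G/I-2 ? ·: gg|Gg
G/II-1 un I-1×I-2: gg
G/II-2 ? ·: gg|Gg|GG
G/II-3 un I-1×I-2: gg
G/III-1 ? II-1×II-2: gg|Gg
⇒ G over [I-1,I-2,II-1,II-2,II-3,III-1]: 8 consistent
K/I-1 ? ·: kk|Kk
K/I-2 ? ·: kk|Kk
K/II-1 un I-1×I-2: kk
K/II-2 aff ·: Kk|KK
K/II-3 un I-1×I-2: kk
K/III-1 aff II-1×II-2: Kk
⇒ K over [I-1,I-2,II-1,II-2,II-3,III-1]: 8 consistent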